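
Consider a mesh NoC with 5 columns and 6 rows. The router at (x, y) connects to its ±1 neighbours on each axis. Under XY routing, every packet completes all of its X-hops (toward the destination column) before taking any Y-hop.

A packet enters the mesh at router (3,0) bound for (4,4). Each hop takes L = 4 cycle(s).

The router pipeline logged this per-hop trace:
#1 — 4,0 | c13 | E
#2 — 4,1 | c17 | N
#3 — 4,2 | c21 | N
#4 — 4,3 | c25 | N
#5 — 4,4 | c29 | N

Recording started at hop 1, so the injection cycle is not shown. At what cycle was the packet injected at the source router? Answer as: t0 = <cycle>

t0 = 9

At hop 1 the cycle is 13; in general cyc_k = t0 + kL.
So t0 = 13 − 1·4 = 9.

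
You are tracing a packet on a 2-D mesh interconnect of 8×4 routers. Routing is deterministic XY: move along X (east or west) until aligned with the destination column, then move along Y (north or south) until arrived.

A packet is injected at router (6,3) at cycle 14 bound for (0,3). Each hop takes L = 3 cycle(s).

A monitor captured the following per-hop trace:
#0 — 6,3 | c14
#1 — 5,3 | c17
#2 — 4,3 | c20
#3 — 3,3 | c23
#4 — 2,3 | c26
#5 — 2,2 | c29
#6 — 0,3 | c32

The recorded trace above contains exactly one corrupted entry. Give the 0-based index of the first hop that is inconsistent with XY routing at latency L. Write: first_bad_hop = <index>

hop 1: step (-1,+0), +3 cyc — ok
hop 2: step (-1,+0), +3 cyc — ok
hop 3: step (-1,+0), +3 cyc — ok
hop 4: step (-1,+0), +3 cyc — ok
hop 5: step (+0,-1), +3 cyc — BAD: Y-move but x=2≠0

first_bad_hop = 5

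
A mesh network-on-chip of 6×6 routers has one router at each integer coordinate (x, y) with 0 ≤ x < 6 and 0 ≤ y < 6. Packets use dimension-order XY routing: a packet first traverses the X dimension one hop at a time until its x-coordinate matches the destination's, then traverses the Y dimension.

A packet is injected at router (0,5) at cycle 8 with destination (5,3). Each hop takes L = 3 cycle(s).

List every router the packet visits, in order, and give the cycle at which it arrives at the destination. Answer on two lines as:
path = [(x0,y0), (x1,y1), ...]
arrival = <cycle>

path = [(0,5), (1,5), (2,5), (3,5), (4,5), (5,5), (5,4), (5,3)]
arrival = 29

  0. router=(0,5) cycle=8 (inject)
  1. router=(1,5) cycle=11 dir=E
  2. router=(2,5) cycle=14 dir=E
  3. router=(3,5) cycle=17 dir=E
  4. router=(4,5) cycle=20 dir=E
  5. router=(5,5) cycle=23 dir=E
  6. router=(5,4) cycle=26 dir=S
  7. router=(5,3) cycle=29 dir=S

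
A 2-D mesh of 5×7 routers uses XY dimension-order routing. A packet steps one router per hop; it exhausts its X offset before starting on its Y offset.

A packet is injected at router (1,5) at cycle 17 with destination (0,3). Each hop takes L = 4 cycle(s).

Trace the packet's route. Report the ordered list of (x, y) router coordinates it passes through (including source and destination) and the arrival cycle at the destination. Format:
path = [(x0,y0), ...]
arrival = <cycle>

  0. router=(1,5) cycle=17 (inject)
  1. router=(0,5) cycle=21 dir=W
  2. router=(0,4) cycle=25 dir=S
  3. router=(0,3) cycle=29 dir=S

path = [(1,5), (0,5), (0,4), (0,3)]
arrival = 29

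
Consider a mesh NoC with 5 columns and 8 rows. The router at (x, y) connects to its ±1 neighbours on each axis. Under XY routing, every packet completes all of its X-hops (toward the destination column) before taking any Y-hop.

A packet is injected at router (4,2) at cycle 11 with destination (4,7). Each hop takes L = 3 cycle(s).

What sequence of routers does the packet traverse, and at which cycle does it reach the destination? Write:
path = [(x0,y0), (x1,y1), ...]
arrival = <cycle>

path = [(4,2), (4,3), (4,4), (4,5), (4,6), (4,7)]
arrival = 26

  0. router=(4,2) cycle=11 (inject)
  1. router=(4,3) cycle=14 dir=N
  2. router=(4,4) cycle=17 dir=N
  3. router=(4,5) cycle=20 dir=N
  4. router=(4,6) cycle=23 dir=N
  5. router=(4,7) cycle=26 dir=N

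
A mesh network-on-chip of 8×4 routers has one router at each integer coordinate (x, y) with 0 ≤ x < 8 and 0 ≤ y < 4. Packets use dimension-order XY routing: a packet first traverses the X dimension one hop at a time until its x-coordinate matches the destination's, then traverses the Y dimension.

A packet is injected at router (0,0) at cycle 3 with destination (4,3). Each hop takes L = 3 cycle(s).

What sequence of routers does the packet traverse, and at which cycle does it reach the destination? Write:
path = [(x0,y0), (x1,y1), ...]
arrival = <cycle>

#0 — 0,0 | c3
#1 — 1,0 | c6 | E
#2 — 2,0 | c9 | E
#3 — 3,0 | c12 | E
#4 — 4,0 | c15 | E
#5 — 4,1 | c18 | N
#6 — 4,2 | c21 | N
#7 — 4,3 | c24 | N

path = [(0,0), (1,0), (2,0), (3,0), (4,0), (4,1), (4,2), (4,3)]
arrival = 24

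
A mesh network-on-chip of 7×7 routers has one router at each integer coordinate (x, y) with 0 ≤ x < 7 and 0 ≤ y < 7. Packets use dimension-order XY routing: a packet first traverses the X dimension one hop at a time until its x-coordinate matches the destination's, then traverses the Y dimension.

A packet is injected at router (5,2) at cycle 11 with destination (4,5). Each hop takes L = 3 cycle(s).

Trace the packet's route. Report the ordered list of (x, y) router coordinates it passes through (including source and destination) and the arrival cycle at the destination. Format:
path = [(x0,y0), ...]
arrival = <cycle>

path = [(5,2), (4,2), (4,3), (4,4), (4,5)]
arrival = 23

src (5,2)  cyc=11
W→(4,2)  cyc=14
N→(4,3)  cyc=17
N→(4,4)  cyc=20
N→(4,5)  cyc=23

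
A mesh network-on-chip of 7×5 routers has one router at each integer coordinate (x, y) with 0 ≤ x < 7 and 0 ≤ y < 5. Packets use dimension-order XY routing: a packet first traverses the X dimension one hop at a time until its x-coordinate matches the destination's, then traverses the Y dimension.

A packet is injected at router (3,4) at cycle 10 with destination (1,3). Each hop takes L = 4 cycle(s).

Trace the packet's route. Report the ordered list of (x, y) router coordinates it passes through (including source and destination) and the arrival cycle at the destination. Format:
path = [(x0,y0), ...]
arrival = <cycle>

path = [(3,4), (2,4), (1,4), (1,3)]
arrival = 22

src (3,4)  cyc=10
W→(2,4)  cyc=14
W→(1,4)  cyc=18
S→(1,3)  cyc=22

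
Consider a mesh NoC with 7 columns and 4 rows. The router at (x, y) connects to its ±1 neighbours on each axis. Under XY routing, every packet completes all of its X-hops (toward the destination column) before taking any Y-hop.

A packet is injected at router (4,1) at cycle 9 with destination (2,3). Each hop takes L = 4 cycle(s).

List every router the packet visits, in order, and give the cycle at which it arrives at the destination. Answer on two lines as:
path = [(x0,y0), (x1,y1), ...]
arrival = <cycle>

t=9: at (4,1)
t=13: at (3,1) after W
t=17: at (2,1) after W
t=21: at (2,2) after N
t=25: at (2,3) after N

path = [(4,1), (3,1), (2,1), (2,2), (2,3)]
arrival = 25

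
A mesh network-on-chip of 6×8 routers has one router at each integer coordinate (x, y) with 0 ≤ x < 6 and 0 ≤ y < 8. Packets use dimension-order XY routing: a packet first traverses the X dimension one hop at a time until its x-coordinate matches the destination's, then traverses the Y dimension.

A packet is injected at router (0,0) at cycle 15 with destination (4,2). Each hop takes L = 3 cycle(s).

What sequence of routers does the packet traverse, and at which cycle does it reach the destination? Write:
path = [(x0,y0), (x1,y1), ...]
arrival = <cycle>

[0] x=0 y=0 t=15
[1] x=1 y=0 t=18 →E
[2] x=2 y=0 t=21 →E
[3] x=3 y=0 t=24 →E
[4] x=4 y=0 t=27 →E
[5] x=4 y=1 t=30 →N
[6] x=4 y=2 t=33 →N

path = [(0,0), (1,0), (2,0), (3,0), (4,0), (4,1), (4,2)]
arrival = 33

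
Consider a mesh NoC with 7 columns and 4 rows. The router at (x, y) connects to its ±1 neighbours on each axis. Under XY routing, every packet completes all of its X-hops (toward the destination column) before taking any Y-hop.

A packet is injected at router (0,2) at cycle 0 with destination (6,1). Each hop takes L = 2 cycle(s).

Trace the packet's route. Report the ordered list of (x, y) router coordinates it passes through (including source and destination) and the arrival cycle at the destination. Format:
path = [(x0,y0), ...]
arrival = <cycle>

#0 — 0,2 | c0
#1 — 1,2 | c2 | E
#2 — 2,2 | c4 | E
#3 — 3,2 | c6 | E
#4 — 4,2 | c8 | E
#5 — 5,2 | c10 | E
#6 — 6,2 | c12 | E
#7 — 6,1 | c14 | S

path = [(0,2), (1,2), (2,2), (3,2), (4,2), (5,2), (6,2), (6,1)]
arrival = 14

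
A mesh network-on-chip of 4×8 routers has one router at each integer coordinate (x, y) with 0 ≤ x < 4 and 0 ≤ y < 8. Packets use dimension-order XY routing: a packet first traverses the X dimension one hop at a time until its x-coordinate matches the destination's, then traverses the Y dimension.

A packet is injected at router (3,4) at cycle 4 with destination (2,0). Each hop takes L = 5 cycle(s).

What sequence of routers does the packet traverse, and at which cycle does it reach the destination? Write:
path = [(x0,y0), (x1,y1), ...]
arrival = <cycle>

t=4: at (3,4)
t=9: at (2,4) after W
t=14: at (2,3) after S
t=19: at (2,2) after S
t=24: at (2,1) after S
t=29: at (2,0) after S

path = [(3,4), (2,4), (2,3), (2,2), (2,1), (2,0)]
arrival = 29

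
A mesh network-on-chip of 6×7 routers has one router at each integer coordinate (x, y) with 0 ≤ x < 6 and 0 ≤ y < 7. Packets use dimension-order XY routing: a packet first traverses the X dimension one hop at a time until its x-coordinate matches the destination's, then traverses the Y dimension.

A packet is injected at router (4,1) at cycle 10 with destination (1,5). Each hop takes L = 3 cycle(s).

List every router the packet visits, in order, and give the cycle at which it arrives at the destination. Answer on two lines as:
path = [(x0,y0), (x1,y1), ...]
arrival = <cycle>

path = [(4,1), (3,1), (2,1), (1,1), (1,2), (1,3), (1,4), (1,5)]
arrival = 31

src (4,1)  cyc=10
W→(3,1)  cyc=13
W→(2,1)  cyc=16
W→(1,1)  cyc=19
N→(1,2)  cyc=22
N→(1,3)  cyc=25
N→(1,4)  cyc=28
N→(1,5)  cyc=31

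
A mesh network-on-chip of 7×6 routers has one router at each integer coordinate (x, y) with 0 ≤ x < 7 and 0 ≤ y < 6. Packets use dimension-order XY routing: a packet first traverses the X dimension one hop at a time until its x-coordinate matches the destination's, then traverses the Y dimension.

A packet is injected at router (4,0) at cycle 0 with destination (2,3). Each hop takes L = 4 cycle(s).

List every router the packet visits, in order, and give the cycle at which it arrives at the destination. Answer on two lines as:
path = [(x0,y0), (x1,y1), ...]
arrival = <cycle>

path = [(4,0), (3,0), (2,0), (2,1), (2,2), (2,3)]
arrival = 20

src (4,0)  cyc=0
W→(3,0)  cyc=4
W→(2,0)  cyc=8
N→(2,1)  cyc=12
N→(2,2)  cyc=16
N→(2,3)  cyc=20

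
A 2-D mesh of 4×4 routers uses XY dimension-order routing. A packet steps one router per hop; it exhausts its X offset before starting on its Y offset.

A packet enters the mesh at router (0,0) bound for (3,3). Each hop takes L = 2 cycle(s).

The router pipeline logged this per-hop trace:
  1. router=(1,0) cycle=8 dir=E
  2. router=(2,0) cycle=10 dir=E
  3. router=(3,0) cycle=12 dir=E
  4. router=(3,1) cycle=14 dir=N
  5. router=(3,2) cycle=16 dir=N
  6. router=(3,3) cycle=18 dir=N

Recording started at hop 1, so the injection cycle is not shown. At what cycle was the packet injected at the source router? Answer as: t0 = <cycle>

t0 = 6

Hop 1 reached at cycle 8; hop k is at t0 + k·L.
Therefore t0 = 8 − L = 6.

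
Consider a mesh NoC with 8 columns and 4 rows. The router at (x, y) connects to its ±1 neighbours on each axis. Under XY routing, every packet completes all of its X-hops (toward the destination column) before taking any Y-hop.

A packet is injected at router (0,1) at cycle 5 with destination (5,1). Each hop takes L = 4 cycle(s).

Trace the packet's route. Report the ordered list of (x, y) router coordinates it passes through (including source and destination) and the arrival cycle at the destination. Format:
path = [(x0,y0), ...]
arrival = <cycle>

hop 0: (0,1) @ cyc 5
hop 1: (1,1) @ cyc 9  [E]
hop 2: (2,1) @ cyc 13  [E]
hop 3: (3,1) @ cyc 17  [E]
hop 4: (4,1) @ cyc 21  [E]
hop 5: (5,1) @ cyc 25  [E]

path = [(0,1), (1,1), (2,1), (3,1), (4,1), (5,1)]
arrival = 25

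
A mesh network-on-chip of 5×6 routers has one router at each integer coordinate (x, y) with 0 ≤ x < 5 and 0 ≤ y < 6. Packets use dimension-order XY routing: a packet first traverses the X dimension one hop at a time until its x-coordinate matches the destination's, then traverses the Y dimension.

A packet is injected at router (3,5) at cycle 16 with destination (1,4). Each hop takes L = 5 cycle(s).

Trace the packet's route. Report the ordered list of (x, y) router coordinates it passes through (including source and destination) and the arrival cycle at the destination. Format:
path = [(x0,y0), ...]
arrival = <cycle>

t=16: at (3,5)
t=21: at (2,5) after W
t=26: at (1,5) after W
t=31: at (1,4) after S

path = [(3,5), (2,5), (1,5), (1,4)]
arrival = 31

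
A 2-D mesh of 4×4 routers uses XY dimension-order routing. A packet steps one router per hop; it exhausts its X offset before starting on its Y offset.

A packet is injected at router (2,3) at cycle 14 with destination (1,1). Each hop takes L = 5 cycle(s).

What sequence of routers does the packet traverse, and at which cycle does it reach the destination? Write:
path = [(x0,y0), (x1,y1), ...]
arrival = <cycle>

t=14: at (2,3)
t=19: at (1,3) after W
t=24: at (1,2) after S
t=29: at (1,1) after S

path = [(2,3), (1,3), (1,2), (1,1)]
arrival = 29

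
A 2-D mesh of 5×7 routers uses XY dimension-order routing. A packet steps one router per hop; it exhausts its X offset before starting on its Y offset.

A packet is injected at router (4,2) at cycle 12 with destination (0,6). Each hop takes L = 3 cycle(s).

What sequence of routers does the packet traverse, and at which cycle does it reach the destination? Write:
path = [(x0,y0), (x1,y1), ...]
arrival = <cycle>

src (4,2)  cyc=12
W→(3,2)  cyc=15
W→(2,2)  cyc=18
W→(1,2)  cyc=21
W→(0,2)  cyc=24
N→(0,3)  cyc=27
N→(0,4)  cyc=30
N→(0,5)  cyc=33
N→(0,6)  cyc=36

path = [(4,2), (3,2), (2,2), (1,2), (0,2), (0,3), (0,4), (0,5), (0,6)]
arrival = 36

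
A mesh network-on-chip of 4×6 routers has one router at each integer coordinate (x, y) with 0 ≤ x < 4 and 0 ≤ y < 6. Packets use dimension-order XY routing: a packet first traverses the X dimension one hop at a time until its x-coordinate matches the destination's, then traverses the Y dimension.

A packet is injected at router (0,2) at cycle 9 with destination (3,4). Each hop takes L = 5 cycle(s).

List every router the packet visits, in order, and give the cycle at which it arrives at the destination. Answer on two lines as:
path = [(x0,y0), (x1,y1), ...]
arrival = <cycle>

[0] x=0 y=2 t=9
[1] x=1 y=2 t=14 →E
[2] x=2 y=2 t=19 →E
[3] x=3 y=2 t=24 →E
[4] x=3 y=3 t=29 →N
[5] x=3 y=4 t=34 →N

path = [(0,2), (1,2), (2,2), (3,2), (3,3), (3,4)]
arrival = 34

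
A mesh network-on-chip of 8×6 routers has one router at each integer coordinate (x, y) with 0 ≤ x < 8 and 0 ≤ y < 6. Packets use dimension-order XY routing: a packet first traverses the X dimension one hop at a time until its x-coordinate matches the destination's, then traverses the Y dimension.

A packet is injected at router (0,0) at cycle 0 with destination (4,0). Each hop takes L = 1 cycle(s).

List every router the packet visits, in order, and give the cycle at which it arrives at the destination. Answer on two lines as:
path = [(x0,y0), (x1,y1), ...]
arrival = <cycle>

  0. router=(0,0) cycle=0 (inject)
  1. router=(1,0) cycle=1 dir=E
  2. router=(2,0) cycle=2 dir=E
  3. router=(3,0) cycle=3 dir=E
  4. router=(4,0) cycle=4 dir=E

path = [(0,0), (1,0), (2,0), (3,0), (4,0)]
arrival = 4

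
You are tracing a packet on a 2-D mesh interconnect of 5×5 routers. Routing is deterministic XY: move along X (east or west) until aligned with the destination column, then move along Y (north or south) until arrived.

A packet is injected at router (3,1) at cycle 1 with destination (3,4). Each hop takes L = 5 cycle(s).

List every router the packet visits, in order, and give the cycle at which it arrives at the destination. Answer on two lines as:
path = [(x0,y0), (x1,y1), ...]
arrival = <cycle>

path = [(3,1), (3,2), (3,3), (3,4)]
arrival = 16

  0. router=(3,1) cycle=1 (inject)
  1. router=(3,2) cycle=6 dir=N
  2. router=(3,3) cycle=11 dir=N
  3. router=(3,4) cycle=16 dir=N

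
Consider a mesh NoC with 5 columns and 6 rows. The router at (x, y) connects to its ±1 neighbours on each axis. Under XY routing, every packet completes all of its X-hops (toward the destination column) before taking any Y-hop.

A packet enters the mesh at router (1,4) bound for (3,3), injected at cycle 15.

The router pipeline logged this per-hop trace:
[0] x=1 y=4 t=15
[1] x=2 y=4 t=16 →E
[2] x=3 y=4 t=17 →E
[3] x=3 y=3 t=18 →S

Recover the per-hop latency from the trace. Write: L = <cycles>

Δcyc across hop 0→1: 16 − 15 = 1.
Each hop adds L, hence L = 1.

L = 1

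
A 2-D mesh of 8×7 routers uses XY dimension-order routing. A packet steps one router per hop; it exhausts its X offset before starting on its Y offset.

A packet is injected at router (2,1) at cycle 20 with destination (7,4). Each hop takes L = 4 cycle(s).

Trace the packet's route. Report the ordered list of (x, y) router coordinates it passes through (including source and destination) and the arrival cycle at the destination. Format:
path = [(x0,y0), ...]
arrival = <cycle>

  0. router=(2,1) cycle=20 (inject)
  1. router=(3,1) cycle=24 dir=E
  2. router=(4,1) cycle=28 dir=E
  3. router=(5,1) cycle=32 dir=E
  4. router=(6,1) cycle=36 dir=E
  5. router=(7,1) cycle=40 dir=E
  6. router=(7,2) cycle=44 dir=N
  7. router=(7,3) cycle=48 dir=N
  8. router=(7,4) cycle=52 dir=N

path = [(2,1), (3,1), (4,1), (5,1), (6,1), (7,1), (7,2), (7,3), (7,4)]
arrival = 52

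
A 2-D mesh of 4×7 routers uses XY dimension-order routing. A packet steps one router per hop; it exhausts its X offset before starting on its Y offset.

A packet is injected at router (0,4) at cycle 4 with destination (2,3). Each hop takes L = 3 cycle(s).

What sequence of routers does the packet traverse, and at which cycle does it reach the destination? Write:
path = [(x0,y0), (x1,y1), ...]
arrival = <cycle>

hop 0: (0,4) @ cyc 4
hop 1: (1,4) @ cyc 7  [E]
hop 2: (2,4) @ cyc 10  [E]
hop 3: (2,3) @ cyc 13  [S]

path = [(0,4), (1,4), (2,4), (2,3)]
arrival = 13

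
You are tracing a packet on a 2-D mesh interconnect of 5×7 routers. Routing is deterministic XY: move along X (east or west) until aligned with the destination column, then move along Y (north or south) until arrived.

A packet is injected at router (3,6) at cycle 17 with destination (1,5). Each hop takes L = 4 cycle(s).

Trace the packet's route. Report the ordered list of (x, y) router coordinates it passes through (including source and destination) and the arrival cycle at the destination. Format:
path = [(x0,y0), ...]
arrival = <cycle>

#0 — 3,6 | c17
#1 — 2,6 | c21 | W
#2 — 1,6 | c25 | W
#3 — 1,5 | c29 | S

path = [(3,6), (2,6), (1,6), (1,5)]
arrival = 29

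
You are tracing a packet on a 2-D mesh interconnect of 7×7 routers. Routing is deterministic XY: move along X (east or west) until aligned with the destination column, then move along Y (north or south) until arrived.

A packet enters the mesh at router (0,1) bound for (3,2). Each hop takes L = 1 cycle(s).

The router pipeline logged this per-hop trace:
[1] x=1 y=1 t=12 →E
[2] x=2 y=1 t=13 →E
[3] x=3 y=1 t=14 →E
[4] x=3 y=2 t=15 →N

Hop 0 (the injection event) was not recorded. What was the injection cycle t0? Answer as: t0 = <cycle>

cyc[1] = 12 and cyc[k] = t0 + k·L for every k.
Subtract one hop: t0 = 12 − 1 = 11.

t0 = 11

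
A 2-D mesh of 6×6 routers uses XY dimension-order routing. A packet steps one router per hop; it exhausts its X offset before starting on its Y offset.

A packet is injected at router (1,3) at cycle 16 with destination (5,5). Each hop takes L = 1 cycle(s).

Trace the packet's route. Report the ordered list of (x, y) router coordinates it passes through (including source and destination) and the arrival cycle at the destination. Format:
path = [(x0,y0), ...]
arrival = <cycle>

t=16: at (1,3)
t=17: at (2,3) after E
t=18: at (3,3) after E
t=19: at (4,3) after E
t=20: at (5,3) after E
t=21: at (5,4) after N
t=22: at (5,5) after N

path = [(1,3), (2,3), (3,3), (4,3), (5,3), (5,4), (5,5)]
arrival = 22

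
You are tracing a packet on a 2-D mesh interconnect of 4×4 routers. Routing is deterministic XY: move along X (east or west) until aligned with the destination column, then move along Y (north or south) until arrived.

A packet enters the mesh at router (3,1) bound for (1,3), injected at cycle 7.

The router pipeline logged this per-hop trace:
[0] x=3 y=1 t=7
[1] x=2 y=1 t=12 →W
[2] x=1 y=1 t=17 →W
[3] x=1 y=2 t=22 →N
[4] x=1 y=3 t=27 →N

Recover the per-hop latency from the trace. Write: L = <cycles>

L = 5

Δcyc across hop 0→1: 12 − 7 = 5.
Each hop adds L, hence L = 5.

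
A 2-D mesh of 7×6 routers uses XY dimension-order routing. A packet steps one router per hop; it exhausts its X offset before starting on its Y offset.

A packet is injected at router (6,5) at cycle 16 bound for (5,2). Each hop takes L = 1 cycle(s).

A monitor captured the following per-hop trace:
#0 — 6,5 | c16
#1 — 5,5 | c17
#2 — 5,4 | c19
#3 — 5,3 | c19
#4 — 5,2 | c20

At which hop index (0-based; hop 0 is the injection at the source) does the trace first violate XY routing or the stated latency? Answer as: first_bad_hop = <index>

[1] (-1,+0) / 1c ⇒ ok
[2] (+0,-1) / 2c ⇒ BAD: Δcyc=2≠L

first_bad_hop = 2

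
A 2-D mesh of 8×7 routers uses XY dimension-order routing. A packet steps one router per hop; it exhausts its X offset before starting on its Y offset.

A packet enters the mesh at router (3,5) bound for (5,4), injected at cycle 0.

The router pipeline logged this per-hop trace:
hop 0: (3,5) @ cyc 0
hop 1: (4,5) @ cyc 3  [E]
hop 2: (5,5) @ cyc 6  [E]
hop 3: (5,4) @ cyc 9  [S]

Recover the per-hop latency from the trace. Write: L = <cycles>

From hop 0 (0) to hop 1 (3): +3 cycles.
That increment is L by definition: L = 3.

L = 3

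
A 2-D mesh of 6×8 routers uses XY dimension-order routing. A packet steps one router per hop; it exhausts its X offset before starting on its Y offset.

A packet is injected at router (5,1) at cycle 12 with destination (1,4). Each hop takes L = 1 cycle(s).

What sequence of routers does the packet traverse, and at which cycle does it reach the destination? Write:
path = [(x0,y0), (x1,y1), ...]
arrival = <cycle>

path = [(5,1), (4,1), (3,1), (2,1), (1,1), (1,2), (1,3), (1,4)]
arrival = 19

hop 0: (5,1) @ cyc 12
hop 1: (4,1) @ cyc 13  [W]
hop 2: (3,1) @ cyc 14  [W]
hop 3: (2,1) @ cyc 15  [W]
hop 4: (1,1) @ cyc 16  [W]
hop 5: (1,2) @ cyc 17  [N]
hop 6: (1,3) @ cyc 18  [N]
hop 7: (1,4) @ cyc 19  [N]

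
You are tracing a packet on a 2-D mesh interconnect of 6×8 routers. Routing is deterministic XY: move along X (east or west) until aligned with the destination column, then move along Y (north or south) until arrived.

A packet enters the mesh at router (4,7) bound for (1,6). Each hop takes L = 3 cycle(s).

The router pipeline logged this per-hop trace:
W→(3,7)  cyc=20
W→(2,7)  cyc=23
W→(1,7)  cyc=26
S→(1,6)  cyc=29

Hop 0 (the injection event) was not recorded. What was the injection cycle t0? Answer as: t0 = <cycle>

t0 = 17

cyc[1] = 20 and cyc[k] = t0 + k·L for every k.
Therefore t0 = 20 − L = 17.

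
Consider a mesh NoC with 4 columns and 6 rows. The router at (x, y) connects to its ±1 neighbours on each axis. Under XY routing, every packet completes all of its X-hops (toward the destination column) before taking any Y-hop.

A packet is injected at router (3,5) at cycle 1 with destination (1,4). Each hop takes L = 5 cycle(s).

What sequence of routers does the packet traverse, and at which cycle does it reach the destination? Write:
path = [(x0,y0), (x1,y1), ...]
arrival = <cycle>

src (3,5)  cyc=1
W→(2,5)  cyc=6
W→(1,5)  cyc=11
S→(1,4)  cyc=16

path = [(3,5), (2,5), (1,5), (1,4)]
arrival = 16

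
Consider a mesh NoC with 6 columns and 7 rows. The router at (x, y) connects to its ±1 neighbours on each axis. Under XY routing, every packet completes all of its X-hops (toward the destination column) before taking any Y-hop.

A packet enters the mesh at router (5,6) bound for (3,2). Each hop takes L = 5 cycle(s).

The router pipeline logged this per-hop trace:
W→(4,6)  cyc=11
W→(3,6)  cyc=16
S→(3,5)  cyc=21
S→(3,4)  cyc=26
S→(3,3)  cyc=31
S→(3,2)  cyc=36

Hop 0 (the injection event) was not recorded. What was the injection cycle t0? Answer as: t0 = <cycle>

Hop 1 reached at cycle 11; hop k is at t0 + k·L.
Subtract one hop: t0 = 11 − 5 = 6.

t0 = 6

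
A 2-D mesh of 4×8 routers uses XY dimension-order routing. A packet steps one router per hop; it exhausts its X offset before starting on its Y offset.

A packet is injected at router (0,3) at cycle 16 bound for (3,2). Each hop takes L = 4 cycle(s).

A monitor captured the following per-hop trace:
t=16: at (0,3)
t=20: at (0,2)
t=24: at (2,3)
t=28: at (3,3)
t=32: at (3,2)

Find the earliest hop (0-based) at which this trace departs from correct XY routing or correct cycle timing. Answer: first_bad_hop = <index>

first_bad_hop = 1

  1: Δx=+0 Δy=-1 Δt=4 [BAD: Y-move but x=0≠3]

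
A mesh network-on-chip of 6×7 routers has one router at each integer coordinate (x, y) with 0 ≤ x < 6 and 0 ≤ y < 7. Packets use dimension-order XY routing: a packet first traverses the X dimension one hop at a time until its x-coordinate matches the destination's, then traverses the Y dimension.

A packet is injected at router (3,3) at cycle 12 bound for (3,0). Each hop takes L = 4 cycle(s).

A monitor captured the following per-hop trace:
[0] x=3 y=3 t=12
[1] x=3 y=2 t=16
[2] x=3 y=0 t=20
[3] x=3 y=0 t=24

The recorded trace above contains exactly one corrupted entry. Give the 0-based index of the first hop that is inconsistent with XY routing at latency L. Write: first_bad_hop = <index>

first_bad_hop = 2

  1: Δx=+0 Δy=-1 Δt=4 [ok]
  2: Δx=+0 Δy=-2 Δt=4 [BAD: non-unit step]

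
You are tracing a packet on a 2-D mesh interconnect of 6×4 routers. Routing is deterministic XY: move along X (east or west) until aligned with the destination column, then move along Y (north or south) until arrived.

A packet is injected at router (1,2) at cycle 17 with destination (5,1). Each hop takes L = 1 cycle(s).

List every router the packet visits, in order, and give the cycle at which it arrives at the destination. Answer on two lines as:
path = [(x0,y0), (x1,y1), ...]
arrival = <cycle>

src (1,2)  cyc=17
E→(2,2)  cyc=18
E→(3,2)  cyc=19
E→(4,2)  cyc=20
E→(5,2)  cyc=21
S→(5,1)  cyc=22

path = [(1,2), (2,2), (3,2), (4,2), (5,2), (5,1)]
arrival = 22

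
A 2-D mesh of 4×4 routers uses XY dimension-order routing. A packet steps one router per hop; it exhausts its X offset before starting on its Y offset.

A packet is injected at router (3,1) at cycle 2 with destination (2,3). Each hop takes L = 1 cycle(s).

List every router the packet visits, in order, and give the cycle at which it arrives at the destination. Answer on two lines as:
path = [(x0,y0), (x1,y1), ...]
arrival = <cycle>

path = [(3,1), (2,1), (2,2), (2,3)]
arrival = 5

  0. router=(3,1) cycle=2 (inject)
  1. router=(2,1) cycle=3 dir=W
  2. router=(2,2) cycle=4 dir=N
  3. router=(2,3) cycle=5 dir=N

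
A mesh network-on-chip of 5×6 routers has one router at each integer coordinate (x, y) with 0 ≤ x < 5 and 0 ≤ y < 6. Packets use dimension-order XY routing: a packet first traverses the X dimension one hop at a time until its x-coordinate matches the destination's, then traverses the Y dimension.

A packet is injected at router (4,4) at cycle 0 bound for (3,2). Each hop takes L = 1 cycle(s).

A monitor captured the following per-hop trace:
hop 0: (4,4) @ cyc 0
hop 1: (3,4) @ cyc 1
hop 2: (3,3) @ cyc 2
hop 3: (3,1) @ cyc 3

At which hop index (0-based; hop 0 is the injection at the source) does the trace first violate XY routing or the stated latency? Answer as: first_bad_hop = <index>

first_bad_hop = 3

hop 1: step (-1,+0), +1 cyc — ok
hop 2: step (+0,-1), +1 cyc — ok
hop 3: step (+0,-2), +1 cyc — BAD: non-unit step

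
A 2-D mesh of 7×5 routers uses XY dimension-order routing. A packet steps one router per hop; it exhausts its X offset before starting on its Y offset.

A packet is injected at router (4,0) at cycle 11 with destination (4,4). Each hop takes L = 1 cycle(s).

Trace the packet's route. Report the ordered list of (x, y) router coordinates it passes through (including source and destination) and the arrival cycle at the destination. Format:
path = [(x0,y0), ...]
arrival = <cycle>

#0 — 4,0 | c11
#1 — 4,1 | c12 | N
#2 — 4,2 | c13 | N
#3 — 4,3 | c14 | N
#4 — 4,4 | c15 | N

path = [(4,0), (4,1), (4,2), (4,3), (4,4)]
arrival = 15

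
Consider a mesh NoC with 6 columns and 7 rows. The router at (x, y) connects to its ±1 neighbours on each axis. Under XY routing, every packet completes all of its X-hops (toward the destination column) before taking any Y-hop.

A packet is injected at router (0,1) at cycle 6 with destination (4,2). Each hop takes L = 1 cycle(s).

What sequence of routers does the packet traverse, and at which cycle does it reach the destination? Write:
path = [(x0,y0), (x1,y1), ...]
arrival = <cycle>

path = [(0,1), (1,1), (2,1), (3,1), (4,1), (4,2)]
arrival = 11

hop 0: (0,1) @ cyc 6
hop 1: (1,1) @ cyc 7  [E]
hop 2: (2,1) @ cyc 8  [E]
hop 3: (3,1) @ cyc 9  [E]
hop 4: (4,1) @ cyc 10  [E]
hop 5: (4,2) @ cyc 11  [N]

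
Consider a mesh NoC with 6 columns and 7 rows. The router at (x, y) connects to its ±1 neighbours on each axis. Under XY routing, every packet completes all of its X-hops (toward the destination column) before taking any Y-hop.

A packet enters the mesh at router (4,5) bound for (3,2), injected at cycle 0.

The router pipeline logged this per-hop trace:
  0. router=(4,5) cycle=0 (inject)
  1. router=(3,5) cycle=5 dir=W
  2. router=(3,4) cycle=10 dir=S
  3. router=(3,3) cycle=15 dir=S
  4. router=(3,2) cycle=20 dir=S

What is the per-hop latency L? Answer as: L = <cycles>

L = 5

Δcyc across hop 0→1: 5 − 0 = 5.
Per-hop latency L = Δcyc = 5.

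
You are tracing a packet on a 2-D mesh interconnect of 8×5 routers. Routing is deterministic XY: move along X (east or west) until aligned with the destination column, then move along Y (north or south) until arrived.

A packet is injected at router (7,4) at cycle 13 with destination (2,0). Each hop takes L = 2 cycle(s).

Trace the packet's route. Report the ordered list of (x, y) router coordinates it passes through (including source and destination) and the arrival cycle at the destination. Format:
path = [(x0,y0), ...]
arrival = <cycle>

path = [(7,4), (6,4), (5,4), (4,4), (3,4), (2,4), (2,3), (2,2), (2,1), (2,0)]
arrival = 31

hop 0: (7,4) @ cyc 13
hop 1: (6,4) @ cyc 15  [W]
hop 2: (5,4) @ cyc 17  [W]
hop 3: (4,4) @ cyc 19  [W]
hop 4: (3,4) @ cyc 21  [W]
hop 5: (2,4) @ cyc 23  [W]
hop 6: (2,3) @ cyc 25  [S]
hop 7: (2,2) @ cyc 27  [S]
hop 8: (2,1) @ cyc 29  [S]
hop 9: (2,0) @ cyc 31  [S]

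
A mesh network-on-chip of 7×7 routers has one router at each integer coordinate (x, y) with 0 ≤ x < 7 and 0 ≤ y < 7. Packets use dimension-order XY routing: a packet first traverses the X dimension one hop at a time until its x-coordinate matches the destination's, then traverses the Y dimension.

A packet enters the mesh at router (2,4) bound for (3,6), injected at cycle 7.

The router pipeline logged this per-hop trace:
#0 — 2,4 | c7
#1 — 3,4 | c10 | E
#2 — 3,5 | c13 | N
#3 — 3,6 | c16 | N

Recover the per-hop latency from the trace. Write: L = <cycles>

cyc[1] − cyc[0] = 10 − 7 = 3.
That increment is L by definition: L = 3.

L = 3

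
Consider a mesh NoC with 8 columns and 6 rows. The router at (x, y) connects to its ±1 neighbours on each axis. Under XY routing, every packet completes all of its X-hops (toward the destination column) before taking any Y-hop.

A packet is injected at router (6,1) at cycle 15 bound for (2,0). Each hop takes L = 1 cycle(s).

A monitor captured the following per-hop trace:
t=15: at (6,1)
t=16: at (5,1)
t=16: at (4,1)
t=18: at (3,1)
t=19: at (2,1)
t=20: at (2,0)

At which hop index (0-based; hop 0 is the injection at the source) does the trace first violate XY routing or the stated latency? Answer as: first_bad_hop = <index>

  1: Δx=-1 Δy=+0 Δt=1 [ok]
  2: Δx=-1 Δy=+0 Δt=0 [BAD: Δcyc=0≠L]

first_bad_hop = 2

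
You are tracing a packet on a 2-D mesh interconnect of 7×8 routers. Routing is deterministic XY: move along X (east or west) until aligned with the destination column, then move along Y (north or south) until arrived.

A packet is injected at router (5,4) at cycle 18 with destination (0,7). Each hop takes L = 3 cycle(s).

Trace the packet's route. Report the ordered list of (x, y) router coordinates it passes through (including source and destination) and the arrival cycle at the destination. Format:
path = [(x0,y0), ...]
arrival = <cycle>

path = [(5,4), (4,4), (3,4), (2,4), (1,4), (0,4), (0,5), (0,6), (0,7)]
arrival = 42

t=18: at (5,4)
t=21: at (4,4) after W
t=24: at (3,4) after W
t=27: at (2,4) after W
t=30: at (1,4) after W
t=33: at (0,4) after W
t=36: at (0,5) after N
t=39: at (0,6) after N
t=42: at (0,7) after N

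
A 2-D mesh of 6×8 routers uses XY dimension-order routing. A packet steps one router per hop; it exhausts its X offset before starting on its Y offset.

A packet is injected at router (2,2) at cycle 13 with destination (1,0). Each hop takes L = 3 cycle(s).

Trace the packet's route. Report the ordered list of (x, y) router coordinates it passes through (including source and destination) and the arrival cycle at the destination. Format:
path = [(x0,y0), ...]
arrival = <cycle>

#0 — 2,2 | c13
#1 — 1,2 | c16 | W
#2 — 1,1 | c19 | S
#3 — 1,0 | c22 | S

path = [(2,2), (1,2), (1,1), (1,0)]
arrival = 22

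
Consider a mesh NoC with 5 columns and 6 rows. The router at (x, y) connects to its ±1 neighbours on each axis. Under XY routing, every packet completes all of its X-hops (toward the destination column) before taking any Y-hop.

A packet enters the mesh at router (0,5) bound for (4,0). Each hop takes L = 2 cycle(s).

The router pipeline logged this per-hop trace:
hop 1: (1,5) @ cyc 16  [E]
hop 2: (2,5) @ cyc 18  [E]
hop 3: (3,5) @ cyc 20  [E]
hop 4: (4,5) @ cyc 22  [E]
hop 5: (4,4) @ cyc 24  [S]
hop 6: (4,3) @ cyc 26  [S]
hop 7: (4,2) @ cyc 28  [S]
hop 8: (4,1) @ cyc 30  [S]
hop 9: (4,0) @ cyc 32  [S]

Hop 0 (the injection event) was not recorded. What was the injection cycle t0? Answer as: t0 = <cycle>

t0 = 14

At hop 1 the cycle is 16; in general cyc_k = t0 + kL.
So t0 = 16 − 1·2 = 14.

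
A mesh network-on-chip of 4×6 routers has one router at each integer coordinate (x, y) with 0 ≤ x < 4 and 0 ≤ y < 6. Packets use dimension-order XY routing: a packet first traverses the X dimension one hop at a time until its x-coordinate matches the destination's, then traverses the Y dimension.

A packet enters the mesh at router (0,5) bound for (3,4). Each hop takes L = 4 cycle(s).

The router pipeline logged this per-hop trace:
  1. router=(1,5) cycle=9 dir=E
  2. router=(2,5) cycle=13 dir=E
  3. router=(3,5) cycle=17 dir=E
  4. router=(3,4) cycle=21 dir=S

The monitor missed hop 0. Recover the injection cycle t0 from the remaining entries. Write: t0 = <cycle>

t0 = 5

The first recorded entry is hop 1 at cycle 9.
Subtract one hop: t0 = 9 − 4 = 5.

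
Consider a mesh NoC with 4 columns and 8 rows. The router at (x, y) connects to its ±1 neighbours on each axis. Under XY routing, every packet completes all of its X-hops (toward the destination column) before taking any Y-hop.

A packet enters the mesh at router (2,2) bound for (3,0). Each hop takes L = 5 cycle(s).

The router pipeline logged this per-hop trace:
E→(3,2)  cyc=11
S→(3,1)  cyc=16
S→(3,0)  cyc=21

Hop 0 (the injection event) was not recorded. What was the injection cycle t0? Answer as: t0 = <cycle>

t0 = 6

The first recorded entry is hop 1 at cycle 11.
So t0 = 11 − 1·5 = 6.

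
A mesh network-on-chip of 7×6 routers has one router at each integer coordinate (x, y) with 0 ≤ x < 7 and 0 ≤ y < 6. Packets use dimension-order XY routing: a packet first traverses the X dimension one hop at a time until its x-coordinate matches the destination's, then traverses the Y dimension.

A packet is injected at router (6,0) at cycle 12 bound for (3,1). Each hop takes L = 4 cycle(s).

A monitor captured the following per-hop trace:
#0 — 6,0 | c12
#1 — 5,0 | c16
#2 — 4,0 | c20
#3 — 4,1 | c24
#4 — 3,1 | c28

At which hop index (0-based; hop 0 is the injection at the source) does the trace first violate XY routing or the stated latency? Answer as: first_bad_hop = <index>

check 1→ d=(-1,0) cyc+4: ok
check 2→ d=(-1,0) cyc+4: ok
check 3→ d=(0,1) cyc+4: BAD: Y-move but x=4≠3

first_bad_hop = 3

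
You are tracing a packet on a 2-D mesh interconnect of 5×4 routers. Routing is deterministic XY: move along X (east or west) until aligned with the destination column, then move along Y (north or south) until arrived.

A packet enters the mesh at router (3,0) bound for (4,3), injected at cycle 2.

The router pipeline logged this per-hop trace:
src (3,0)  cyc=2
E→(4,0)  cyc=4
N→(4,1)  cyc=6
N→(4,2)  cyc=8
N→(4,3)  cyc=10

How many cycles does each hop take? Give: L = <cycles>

cyc[1] − cyc[0] = 4 − 2 = 2.
One hop costs L cycles, so L = 2.

L = 2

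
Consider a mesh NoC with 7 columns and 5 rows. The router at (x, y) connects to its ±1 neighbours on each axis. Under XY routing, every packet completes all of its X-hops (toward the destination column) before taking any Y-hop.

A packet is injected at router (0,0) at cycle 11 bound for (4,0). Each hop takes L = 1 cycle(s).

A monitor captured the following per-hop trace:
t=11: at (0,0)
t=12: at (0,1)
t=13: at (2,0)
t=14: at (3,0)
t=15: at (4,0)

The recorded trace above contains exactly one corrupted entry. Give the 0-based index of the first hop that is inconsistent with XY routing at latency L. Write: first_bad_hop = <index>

first_bad_hop = 1

check 1→ d=(0,1) cyc+1: BAD: Y-move but x=0≠4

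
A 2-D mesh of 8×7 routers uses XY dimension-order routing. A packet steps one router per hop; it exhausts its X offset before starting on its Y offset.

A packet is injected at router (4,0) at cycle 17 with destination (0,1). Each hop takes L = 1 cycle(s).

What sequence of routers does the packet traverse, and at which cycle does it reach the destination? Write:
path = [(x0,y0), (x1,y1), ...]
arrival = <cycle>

[0] x=4 y=0 t=17
[1] x=3 y=0 t=18 →W
[2] x=2 y=0 t=19 →W
[3] x=1 y=0 t=20 →W
[4] x=0 y=0 t=21 →W
[5] x=0 y=1 t=22 →N

path = [(4,0), (3,0), (2,0), (1,0), (0,0), (0,1)]
arrival = 22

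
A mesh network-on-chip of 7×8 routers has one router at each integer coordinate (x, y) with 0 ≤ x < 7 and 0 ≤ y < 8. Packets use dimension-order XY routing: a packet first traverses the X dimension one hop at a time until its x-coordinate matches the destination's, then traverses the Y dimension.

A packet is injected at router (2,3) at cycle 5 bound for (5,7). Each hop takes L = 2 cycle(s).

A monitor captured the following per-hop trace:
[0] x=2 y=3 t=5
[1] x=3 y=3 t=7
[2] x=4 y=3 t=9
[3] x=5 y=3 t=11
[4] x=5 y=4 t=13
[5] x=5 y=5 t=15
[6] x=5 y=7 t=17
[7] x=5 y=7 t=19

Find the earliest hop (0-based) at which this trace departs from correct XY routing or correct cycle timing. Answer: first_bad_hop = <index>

first_bad_hop = 6

[1] (+1,+0) / 2c ⇒ ok
[2] (+1,+0) / 2c ⇒ ok
[3] (+1,+0) / 2c ⇒ ok
[4] (+0,+1) / 2c ⇒ ok
[5] (+0,+1) / 2c ⇒ ok
[6] (+0,+2) / 2c ⇒ BAD: non-unit step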